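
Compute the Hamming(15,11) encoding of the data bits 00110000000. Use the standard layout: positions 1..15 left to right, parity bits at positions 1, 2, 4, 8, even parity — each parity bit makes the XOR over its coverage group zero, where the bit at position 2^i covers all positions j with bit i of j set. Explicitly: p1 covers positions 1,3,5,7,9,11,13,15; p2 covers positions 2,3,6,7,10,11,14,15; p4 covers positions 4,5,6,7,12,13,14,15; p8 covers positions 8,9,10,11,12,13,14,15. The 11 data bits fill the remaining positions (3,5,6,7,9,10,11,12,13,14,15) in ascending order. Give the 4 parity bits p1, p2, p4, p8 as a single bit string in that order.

Place data bits at non-power-of-two positions: b3=0, b5=0, b6=1, b7=1, b9=0, b10=0, b11=0, b12=0, b13=0, b14=0, b15=0.
p1 = XOR of data positions {3,5,7,9,11,13,15} = 0⊕0⊕1⊕0⊕0⊕0⊕0 = 1
p2 = XOR of data positions {3,6,7,10,11,14,15} = 0⊕1⊕1⊕0⊕0⊕0⊕0 = 0
p4 = XOR of data positions {5,6,7,12,13,14,15} = 0⊕1⊕1⊕0⊕0⊕0⊕0 = 0
p8 = XOR of data positions {9,10,11,12,13,14,15} = 0⊕0⊕0⊕0⊕0⊕0⊕0 = 0
Parity bits p1,p2,p4,p8 = 1000

1000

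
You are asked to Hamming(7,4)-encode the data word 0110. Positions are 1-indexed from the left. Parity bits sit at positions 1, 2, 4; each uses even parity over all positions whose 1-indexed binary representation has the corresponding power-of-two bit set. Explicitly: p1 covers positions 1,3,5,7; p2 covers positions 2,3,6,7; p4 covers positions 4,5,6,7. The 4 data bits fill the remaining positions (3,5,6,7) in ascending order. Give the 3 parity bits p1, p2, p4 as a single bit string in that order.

Place data bits at non-power-of-two positions: b3=0, b5=1, b6=1, b7=0.
p1 = XOR of data positions {3,5,7} = 0⊕1⊕0 = 1
p2 = XOR of data positions {3,6,7} = 0⊕1⊕0 = 1
p4 = XOR of data positions {5,6,7} = 1⊕1⊕0 = 0
Parity bits p1,p2,p4 = 110

110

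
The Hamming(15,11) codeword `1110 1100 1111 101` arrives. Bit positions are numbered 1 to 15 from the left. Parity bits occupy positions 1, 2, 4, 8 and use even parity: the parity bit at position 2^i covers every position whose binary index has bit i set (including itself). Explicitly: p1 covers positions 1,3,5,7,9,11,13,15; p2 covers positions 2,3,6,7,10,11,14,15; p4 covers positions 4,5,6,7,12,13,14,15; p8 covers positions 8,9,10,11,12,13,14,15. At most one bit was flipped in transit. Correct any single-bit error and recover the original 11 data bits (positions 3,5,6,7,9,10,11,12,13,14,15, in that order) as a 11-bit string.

s1: b1⊕b3⊕b5⊕b7⊕b9⊕b11⊕b13⊕b15 = 1⊕1⊕1⊕0⊕1⊕1⊕1⊕1 = 1
s2: b2⊕b3⊕b6⊕b7⊕b10⊕b11⊕b14⊕b15 = 1⊕1⊕1⊕0⊕1⊕1⊕0⊕1 = 0
s4: b4⊕b5⊕b6⊕b7⊕b12⊕b13⊕b14⊕b15 = 0⊕1⊕1⊕0⊕1⊕1⊕0⊕1 = 1
s8: b8⊕b9⊕b10⊕b11⊕b12⊕b13⊕b14⊕b15 = 0⊕1⊕1⊕1⊕1⊕1⊕0⊕1 = 0
Syndrome (s8...s1) = 0101 → position 5.
Flip bit 5: corrected codeword = 111001001111101
Data bits at positions 3,5,6,7,9,10,11,12,13,14,15: 10101111101

10101111101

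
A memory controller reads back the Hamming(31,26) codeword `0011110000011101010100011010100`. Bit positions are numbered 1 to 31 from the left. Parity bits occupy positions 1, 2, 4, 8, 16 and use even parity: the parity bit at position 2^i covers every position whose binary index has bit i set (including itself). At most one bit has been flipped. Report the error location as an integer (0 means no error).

s1: b1⊕b3⊕b5⊕b7⊕b9⊕b11⊕b13⊕b15⊕b17⊕b19⊕b21⊕b23⊕b25⊕b27⊕b29⊕b31 = 0⊕1⊕1⊕0⊕0⊕0⊕1⊕0⊕0⊕0⊕0⊕0⊕1⊕1⊕1⊕0 = 0
s2: b2⊕b3⊕b6⊕b7⊕b10⊕b11⊕b14⊕b15⊕b18⊕b19⊕b22⊕b23⊕b26⊕b27⊕b30⊕b31 = 0⊕1⊕1⊕0⊕0⊕0⊕1⊕0⊕1⊕0⊕0⊕0⊕0⊕1⊕0⊕0 = 1
s4: b4⊕b5⊕b6⊕b7⊕b12⊕b13⊕b14⊕b15⊕b20⊕b21⊕b22⊕b23⊕b28⊕b29⊕b30⊕b31 = 1⊕1⊕1⊕0⊕1⊕1⊕1⊕0⊕1⊕0⊕0⊕0⊕0⊕1⊕0⊕0 = 0
s8: b8⊕b9⊕b10⊕b11⊕b12⊕b13⊕b14⊕b15⊕b24⊕b25⊕b26⊕b27⊕b28⊕b29⊕b30⊕b31 = 0⊕0⊕0⊕0⊕1⊕1⊕1⊕0⊕1⊕1⊕0⊕1⊕0⊕1⊕0⊕0 = 1
s16: b16⊕b17⊕b18⊕b19⊕b20⊕b21⊕b22⊕b23⊕b24⊕b25⊕b26⊕b27⊕b28⊕b29⊕b30⊕b31 = 1⊕0⊕1⊕0⊕1⊕0⊕0⊕0⊕1⊕1⊕0⊕1⊕0⊕1⊕0⊕0 = 1
Syndrome (s16...s1) = 11010 → position 26.

26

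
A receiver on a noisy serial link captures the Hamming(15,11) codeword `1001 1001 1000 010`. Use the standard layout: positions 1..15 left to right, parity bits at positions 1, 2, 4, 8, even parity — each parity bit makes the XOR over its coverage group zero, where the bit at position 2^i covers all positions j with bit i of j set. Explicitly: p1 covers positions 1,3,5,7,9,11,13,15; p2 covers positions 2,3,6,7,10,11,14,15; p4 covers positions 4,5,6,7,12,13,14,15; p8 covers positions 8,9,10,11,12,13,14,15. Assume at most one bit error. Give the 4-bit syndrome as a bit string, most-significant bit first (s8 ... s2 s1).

s1: b1⊕b3⊕b5⊕b7⊕b9⊕b11⊕b13⊕b15 = 1⊕0⊕1⊕0⊕1⊕0⊕0⊕0 = 1
s2: b2⊕b3⊕b6⊕b7⊕b10⊕b11⊕b14⊕b15 = 0⊕0⊕0⊕0⊕0⊕0⊕1⊕0 = 1
s4: b4⊕b5⊕b6⊕b7⊕b12⊕b13⊕b14⊕b15 = 1⊕1⊕0⊕0⊕0⊕0⊕1⊕0 = 1
s8: b8⊕b9⊕b10⊕b11⊕b12⊕b13⊕b14⊕b15 = 1⊕1⊕0⊕0⊕0⊕0⊕1⊕0 = 1
Syndrome (s8...s1) = 1111 → position 15.

1111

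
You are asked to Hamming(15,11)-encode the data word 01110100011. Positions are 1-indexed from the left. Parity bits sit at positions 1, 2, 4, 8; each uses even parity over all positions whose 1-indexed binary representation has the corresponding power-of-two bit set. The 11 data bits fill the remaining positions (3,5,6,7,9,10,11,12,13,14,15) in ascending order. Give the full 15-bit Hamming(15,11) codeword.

110111110100011

Place data bits at non-power-of-two positions: b3=0, b5=1, b6=1, b7=1, b9=0, b10=1, b11=0, b12=0, b13=0, b14=1, b15=1.
p1 = XOR of data positions {3,5,7,9,11,13,15} = 0⊕1⊕1⊕0⊕0⊕0⊕1 = 1
p2 = XOR of data positions {3,6,7,10,11,14,15} = 0⊕1⊕1⊕1⊕0⊕1⊕1 = 1
p4 = XOR of data positions {5,6,7,12,13,14,15} = 1⊕1⊕1⊕0⊕0⊕1⊕1 = 1
p8 = XOR of data positions {9,10,11,12,13,14,15} = 0⊕1⊕0⊕0⊕0⊕1⊕1 = 1
Codeword b1..b15 = 110111110100011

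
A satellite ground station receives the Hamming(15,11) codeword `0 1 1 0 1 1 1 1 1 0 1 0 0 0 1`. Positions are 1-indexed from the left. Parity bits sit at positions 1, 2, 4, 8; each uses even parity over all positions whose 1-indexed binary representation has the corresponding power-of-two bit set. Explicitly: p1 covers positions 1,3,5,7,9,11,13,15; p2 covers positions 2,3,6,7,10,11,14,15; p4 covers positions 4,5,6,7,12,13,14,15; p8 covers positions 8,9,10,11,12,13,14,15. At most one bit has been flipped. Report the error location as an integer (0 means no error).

s1: b1⊕b3⊕b5⊕b7⊕b9⊕b11⊕b13⊕b15 = 0⊕1⊕1⊕1⊕1⊕1⊕0⊕1 = 0
s2: b2⊕b3⊕b6⊕b7⊕b10⊕b11⊕b14⊕b15 = 1⊕1⊕1⊕1⊕0⊕1⊕0⊕1 = 0
s4: b4⊕b5⊕b6⊕b7⊕b12⊕b13⊕b14⊕b15 = 0⊕1⊕1⊕1⊕0⊕0⊕0⊕1 = 0
s8: b8⊕b9⊕b10⊕b11⊕b12⊕b13⊕b14⊕b15 = 1⊕1⊕0⊕1⊕0⊕0⊕0⊕1 = 0
Syndrome (s8...s1) = 0000 → position 0 (no error).

0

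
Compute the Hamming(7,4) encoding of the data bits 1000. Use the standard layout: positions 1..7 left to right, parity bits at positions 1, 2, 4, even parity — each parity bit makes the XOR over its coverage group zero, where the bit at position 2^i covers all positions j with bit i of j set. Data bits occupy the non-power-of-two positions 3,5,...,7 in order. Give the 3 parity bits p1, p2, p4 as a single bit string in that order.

Place data bits at non-power-of-two positions: b3=1, b5=0, b6=0, b7=0.
p1 = XOR of data positions {3,5,7} = 1⊕0⊕0 = 1
p2 = XOR of data positions {3,6,7} = 1⊕0⊕0 = 1
p4 = XOR of data positions {5,6,7} = 0⊕0⊕0 = 0
Parity bits p1,p2,p4 = 110

110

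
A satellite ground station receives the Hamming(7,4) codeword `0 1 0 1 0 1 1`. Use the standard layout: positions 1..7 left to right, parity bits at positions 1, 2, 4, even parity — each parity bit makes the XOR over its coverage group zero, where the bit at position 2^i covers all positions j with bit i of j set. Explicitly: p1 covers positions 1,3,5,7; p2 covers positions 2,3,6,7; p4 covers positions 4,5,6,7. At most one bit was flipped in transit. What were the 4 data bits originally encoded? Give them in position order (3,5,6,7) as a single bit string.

s1: b1⊕b3⊕b5⊕b7 = 0⊕0⊕0⊕1 = 1
s2: b2⊕b3⊕b6⊕b7 = 1⊕0⊕1⊕1 = 1
s4: b4⊕b5⊕b6⊕b7 = 1⊕0⊕1⊕1 = 1
Syndrome (s4...s1) = 111 → position 7.
Flip bit 7: corrected codeword = 0101010
Data bits at positions 3,5,6,7: 0010

0010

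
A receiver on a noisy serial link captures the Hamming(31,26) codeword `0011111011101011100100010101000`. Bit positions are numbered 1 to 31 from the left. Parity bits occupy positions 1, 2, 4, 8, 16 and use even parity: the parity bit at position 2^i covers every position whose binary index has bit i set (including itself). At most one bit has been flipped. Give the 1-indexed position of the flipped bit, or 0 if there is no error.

s1: b1⊕b3⊕b5⊕b7⊕b9⊕b11⊕b13⊕b15⊕b17⊕b19⊕b21⊕b23⊕b25⊕b27⊕b29⊕b31 = 0⊕1⊕1⊕1⊕1⊕1⊕1⊕1⊕1⊕0⊕0⊕0⊕0⊕0⊕0⊕0 = 0
s2: b2⊕b3⊕b6⊕b7⊕b10⊕b11⊕b14⊕b15⊕b18⊕b19⊕b22⊕b23⊕b26⊕b27⊕b30⊕b31 = 0⊕1⊕1⊕1⊕1⊕1⊕0⊕1⊕0⊕0⊕0⊕0⊕1⊕0⊕0⊕0 = 1
s4: b4⊕b5⊕b6⊕b7⊕b12⊕b13⊕b14⊕b15⊕b20⊕b21⊕b22⊕b23⊕b28⊕b29⊕b30⊕b31 = 1⊕1⊕1⊕1⊕0⊕1⊕0⊕1⊕1⊕0⊕0⊕0⊕1⊕0⊕0⊕0 = 0
s8: b8⊕b9⊕b10⊕b11⊕b12⊕b13⊕b14⊕b15⊕b24⊕b25⊕b26⊕b27⊕b28⊕b29⊕b30⊕b31 = 0⊕1⊕1⊕1⊕0⊕1⊕0⊕1⊕1⊕0⊕1⊕0⊕1⊕0⊕0⊕0 = 0
s16: b16⊕b17⊕b18⊕b19⊕b20⊕b21⊕b22⊕b23⊕b24⊕b25⊕b26⊕b27⊕b28⊕b29⊕b30⊕b31 = 1⊕1⊕0⊕0⊕1⊕0⊕0⊕0⊕1⊕0⊕1⊕0⊕1⊕0⊕0⊕0 = 0
Syndrome (s16...s1) = 00010 → position 2.

2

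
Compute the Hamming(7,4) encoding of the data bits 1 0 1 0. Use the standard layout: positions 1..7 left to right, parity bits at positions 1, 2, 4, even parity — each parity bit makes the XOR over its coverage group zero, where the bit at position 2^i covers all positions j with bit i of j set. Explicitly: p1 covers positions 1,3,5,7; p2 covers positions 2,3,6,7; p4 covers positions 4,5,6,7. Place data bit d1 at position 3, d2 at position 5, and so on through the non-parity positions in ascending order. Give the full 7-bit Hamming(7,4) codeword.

Place data bits at non-power-of-two positions: b3=1, b5=0, b6=1, b7=0.
p1 = XOR of data positions {3,5,7} = 1⊕0⊕0 = 1
p2 = XOR of data positions {3,6,7} = 1⊕1⊕0 = 0
p4 = XOR of data positions {5,6,7} = 0⊕1⊕0 = 1
Codeword b1..b7 = 1011010

1011010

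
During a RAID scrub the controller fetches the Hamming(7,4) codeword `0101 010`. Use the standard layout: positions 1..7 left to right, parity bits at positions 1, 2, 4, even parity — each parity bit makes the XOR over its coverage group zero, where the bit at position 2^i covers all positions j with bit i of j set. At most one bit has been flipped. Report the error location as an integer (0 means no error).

0

s1: b1⊕b3⊕b5⊕b7 = 0⊕0⊕0⊕0 = 0
s2: b2⊕b3⊕b6⊕b7 = 1⊕0⊕1⊕0 = 0
s4: b4⊕b5⊕b6⊕b7 = 1⊕0⊕1⊕0 = 0
Syndrome (s4...s1) = 000 → position 0 (no error).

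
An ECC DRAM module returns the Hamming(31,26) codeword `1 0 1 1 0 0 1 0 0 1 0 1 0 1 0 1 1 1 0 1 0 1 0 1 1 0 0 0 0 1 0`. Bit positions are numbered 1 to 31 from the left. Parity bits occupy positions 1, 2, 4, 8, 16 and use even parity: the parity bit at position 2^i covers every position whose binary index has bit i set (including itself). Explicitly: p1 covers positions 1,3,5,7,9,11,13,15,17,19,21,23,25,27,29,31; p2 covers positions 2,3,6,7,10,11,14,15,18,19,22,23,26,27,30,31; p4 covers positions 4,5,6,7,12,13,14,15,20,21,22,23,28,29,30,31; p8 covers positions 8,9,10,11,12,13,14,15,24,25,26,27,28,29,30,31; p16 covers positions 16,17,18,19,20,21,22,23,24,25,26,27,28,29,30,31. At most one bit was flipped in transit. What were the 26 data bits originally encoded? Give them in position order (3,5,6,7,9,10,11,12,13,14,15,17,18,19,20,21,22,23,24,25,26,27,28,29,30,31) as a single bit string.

10000101010110101011000010

s1: b1⊕b3⊕b5⊕b7⊕b9⊕b11⊕b13⊕b15⊕b17⊕b19⊕b21⊕b23⊕b25⊕b27⊕b29⊕b31 = 1⊕1⊕0⊕1⊕0⊕0⊕0⊕0⊕1⊕0⊕0⊕0⊕1⊕0⊕0⊕0 = 1
s2: b2⊕b3⊕b6⊕b7⊕b10⊕b11⊕b14⊕b15⊕b18⊕b19⊕b22⊕b23⊕b26⊕b27⊕b30⊕b31 = 0⊕1⊕0⊕1⊕1⊕0⊕1⊕0⊕1⊕0⊕1⊕0⊕0⊕0⊕1⊕0 = 1
s4: b4⊕b5⊕b6⊕b7⊕b12⊕b13⊕b14⊕b15⊕b20⊕b21⊕b22⊕b23⊕b28⊕b29⊕b30⊕b31 = 1⊕0⊕0⊕1⊕1⊕0⊕1⊕0⊕1⊕0⊕1⊕0⊕0⊕0⊕1⊕0 = 1
s8: b8⊕b9⊕b10⊕b11⊕b12⊕b13⊕b14⊕b15⊕b24⊕b25⊕b26⊕b27⊕b28⊕b29⊕b30⊕b31 = 0⊕0⊕1⊕0⊕1⊕0⊕1⊕0⊕1⊕1⊕0⊕0⊕0⊕0⊕1⊕0 = 0
s16: b16⊕b17⊕b18⊕b19⊕b20⊕b21⊕b22⊕b23⊕b24⊕b25⊕b26⊕b27⊕b28⊕b29⊕b30⊕b31 = 1⊕1⊕1⊕0⊕1⊕0⊕1⊕0⊕1⊕1⊕0⊕0⊕0⊕0⊕1⊕0 = 0
Syndrome (s16...s1) = 00111 → position 7.
Flip bit 7: corrected codeword = 1011000001010101110101011000010
Data bits at positions 3,5,6,7,9,10,11,12,13,14,15,17,18,19,20,21,22,23,24,25,26,27,28,29,30,31: 10000101010110101011000010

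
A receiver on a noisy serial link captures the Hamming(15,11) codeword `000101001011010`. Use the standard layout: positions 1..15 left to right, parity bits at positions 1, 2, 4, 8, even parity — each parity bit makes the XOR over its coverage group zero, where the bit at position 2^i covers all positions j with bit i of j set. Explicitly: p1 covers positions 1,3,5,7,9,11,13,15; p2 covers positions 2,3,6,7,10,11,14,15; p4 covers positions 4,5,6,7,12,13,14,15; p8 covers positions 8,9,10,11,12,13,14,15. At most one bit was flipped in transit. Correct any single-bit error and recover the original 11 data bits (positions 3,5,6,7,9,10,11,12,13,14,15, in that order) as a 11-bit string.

s1: b1⊕b3⊕b5⊕b7⊕b9⊕b11⊕b13⊕b15 = 0⊕0⊕0⊕0⊕1⊕1⊕0⊕0 = 0
s2: b2⊕b3⊕b6⊕b7⊕b10⊕b11⊕b14⊕b15 = 0⊕0⊕1⊕0⊕0⊕1⊕1⊕0 = 1
s4: b4⊕b5⊕b6⊕b7⊕b12⊕b13⊕b14⊕b15 = 1⊕0⊕1⊕0⊕1⊕0⊕1⊕0 = 0
s8: b8⊕b9⊕b10⊕b11⊕b12⊕b13⊕b14⊕b15 = 0⊕1⊕0⊕1⊕1⊕0⊕1⊕0 = 0
Syndrome (s8...s1) = 0010 → position 2.
Flip bit 2: corrected codeword = 010101001011010
Data bits at positions 3,5,6,7,9,10,11,12,13,14,15: 00101011010

00101011010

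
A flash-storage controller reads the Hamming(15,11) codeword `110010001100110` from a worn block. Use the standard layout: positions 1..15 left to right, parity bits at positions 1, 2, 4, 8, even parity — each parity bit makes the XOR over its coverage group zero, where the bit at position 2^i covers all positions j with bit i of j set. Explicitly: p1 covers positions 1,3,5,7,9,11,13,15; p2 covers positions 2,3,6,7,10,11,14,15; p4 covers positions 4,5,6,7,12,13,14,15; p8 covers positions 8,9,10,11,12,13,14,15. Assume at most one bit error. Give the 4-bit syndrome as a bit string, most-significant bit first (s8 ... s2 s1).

0110

s1: b1⊕b3⊕b5⊕b7⊕b9⊕b11⊕b13⊕b15 = 1⊕0⊕1⊕0⊕1⊕0⊕1⊕0 = 0
s2: b2⊕b3⊕b6⊕b7⊕b10⊕b11⊕b14⊕b15 = 1⊕0⊕0⊕0⊕1⊕0⊕1⊕0 = 1
s4: b4⊕b5⊕b6⊕b7⊕b12⊕b13⊕b14⊕b15 = 0⊕1⊕0⊕0⊕0⊕1⊕1⊕0 = 1
s8: b8⊕b9⊕b10⊕b11⊕b12⊕b13⊕b14⊕b15 = 0⊕1⊕1⊕0⊕0⊕1⊕1⊕0 = 0
Syndrome (s8...s1) = 0110 → position 6.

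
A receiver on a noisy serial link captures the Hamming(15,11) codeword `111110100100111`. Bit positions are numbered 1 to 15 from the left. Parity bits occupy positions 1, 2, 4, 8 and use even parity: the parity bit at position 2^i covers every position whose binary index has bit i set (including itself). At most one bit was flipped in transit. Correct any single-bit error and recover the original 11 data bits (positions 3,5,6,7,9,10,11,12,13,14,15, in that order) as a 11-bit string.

s1: b1⊕b3⊕b5⊕b7⊕b9⊕b11⊕b13⊕b15 = 1⊕1⊕1⊕1⊕0⊕0⊕1⊕1 = 0
s2: b2⊕b3⊕b6⊕b7⊕b10⊕b11⊕b14⊕b15 = 1⊕1⊕0⊕1⊕1⊕0⊕1⊕1 = 0
s4: b4⊕b5⊕b6⊕b7⊕b12⊕b13⊕b14⊕b15 = 1⊕1⊕0⊕1⊕0⊕1⊕1⊕1 = 0
s8: b8⊕b9⊕b10⊕b11⊕b12⊕b13⊕b14⊕b15 = 0⊕0⊕1⊕0⊕0⊕1⊕1⊕1 = 0
Syndrome (s8...s1) = 0000 → position 0 (no error).
No correction needed.
Data bits at positions 3,5,6,7,9,10,11,12,13,14,15: 11010100111

11010100111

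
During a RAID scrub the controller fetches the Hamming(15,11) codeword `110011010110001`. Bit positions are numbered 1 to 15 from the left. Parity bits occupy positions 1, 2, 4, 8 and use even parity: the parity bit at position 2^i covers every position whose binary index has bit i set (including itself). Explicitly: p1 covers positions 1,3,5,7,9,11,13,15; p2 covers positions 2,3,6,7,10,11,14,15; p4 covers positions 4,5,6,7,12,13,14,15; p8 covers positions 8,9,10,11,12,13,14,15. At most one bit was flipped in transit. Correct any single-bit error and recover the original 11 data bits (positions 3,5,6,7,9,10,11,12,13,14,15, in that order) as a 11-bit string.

01000110001

s1: b1⊕b3⊕b5⊕b7⊕b9⊕b11⊕b13⊕b15 = 1⊕0⊕1⊕0⊕0⊕1⊕0⊕1 = 0
s2: b2⊕b3⊕b6⊕b7⊕b10⊕b11⊕b14⊕b15 = 1⊕0⊕1⊕0⊕1⊕1⊕0⊕1 = 1
s4: b4⊕b5⊕b6⊕b7⊕b12⊕b13⊕b14⊕b15 = 0⊕1⊕1⊕0⊕0⊕0⊕0⊕1 = 1
s8: b8⊕b9⊕b10⊕b11⊕b12⊕b13⊕b14⊕b15 = 1⊕0⊕1⊕1⊕0⊕0⊕0⊕1 = 0
Syndrome (s8...s1) = 0110 → position 6.
Flip bit 6: corrected codeword = 110010010110001
Data bits at positions 3,5,6,7,9,10,11,12,13,14,15: 01000110001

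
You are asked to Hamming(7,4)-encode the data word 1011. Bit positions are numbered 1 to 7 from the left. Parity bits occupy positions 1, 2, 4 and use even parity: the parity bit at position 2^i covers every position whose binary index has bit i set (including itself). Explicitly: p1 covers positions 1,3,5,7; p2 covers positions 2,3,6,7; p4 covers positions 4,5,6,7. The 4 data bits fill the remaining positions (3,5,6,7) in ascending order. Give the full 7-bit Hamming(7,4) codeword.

Place data bits at non-power-of-two positions: b3=1, b5=0, b6=1, b7=1.
p1 = XOR of data positions {3,5,7} = 1⊕0⊕1 = 0
p2 = XOR of data positions {3,6,7} = 1⊕1⊕1 = 1
p4 = XOR of data positions {5,6,7} = 0⊕1⊕1 = 0
Codeword b1..b7 = 0110011

0110011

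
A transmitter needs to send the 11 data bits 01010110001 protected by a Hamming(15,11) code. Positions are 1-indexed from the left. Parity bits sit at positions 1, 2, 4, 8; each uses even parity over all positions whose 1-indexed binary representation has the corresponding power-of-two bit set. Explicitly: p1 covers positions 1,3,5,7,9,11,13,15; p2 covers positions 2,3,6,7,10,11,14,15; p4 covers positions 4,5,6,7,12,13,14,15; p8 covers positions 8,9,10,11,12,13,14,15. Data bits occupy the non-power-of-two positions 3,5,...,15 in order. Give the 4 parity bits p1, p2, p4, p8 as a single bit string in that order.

0011

Place data bits at non-power-of-two positions: b3=0, b5=1, b6=0, b7=1, b9=0, b10=1, b11=1, b12=0, b13=0, b14=0, b15=1.
p1 = XOR of data positions {3,5,7,9,11,13,15} = 0⊕1⊕1⊕0⊕1⊕0⊕1 = 0
p2 = XOR of data positions {3,6,7,10,11,14,15} = 0⊕0⊕1⊕1⊕1⊕0⊕1 = 0
p4 = XOR of data positions {5,6,7,12,13,14,15} = 1⊕0⊕1⊕0⊕0⊕0⊕1 = 1
p8 = XOR of data positions {9,10,11,12,13,14,15} = 0⊕1⊕1⊕0⊕0⊕0⊕1 = 1
Parity bits p1,p2,p4,p8 = 0011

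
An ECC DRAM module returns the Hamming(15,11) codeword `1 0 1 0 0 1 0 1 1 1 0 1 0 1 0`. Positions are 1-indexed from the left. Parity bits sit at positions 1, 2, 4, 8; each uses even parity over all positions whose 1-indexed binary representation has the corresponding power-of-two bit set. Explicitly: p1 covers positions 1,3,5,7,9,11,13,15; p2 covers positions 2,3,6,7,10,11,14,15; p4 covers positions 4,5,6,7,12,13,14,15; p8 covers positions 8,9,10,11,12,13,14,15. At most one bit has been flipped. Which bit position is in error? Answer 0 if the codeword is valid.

s1: b1⊕b3⊕b5⊕b7⊕b9⊕b11⊕b13⊕b15 = 1⊕1⊕0⊕0⊕1⊕0⊕0⊕0 = 1
s2: b2⊕b3⊕b6⊕b7⊕b10⊕b11⊕b14⊕b15 = 0⊕1⊕1⊕0⊕1⊕0⊕1⊕0 = 0
s4: b4⊕b5⊕b6⊕b7⊕b12⊕b13⊕b14⊕b15 = 0⊕0⊕1⊕0⊕1⊕0⊕1⊕0 = 1
s8: b8⊕b9⊕b10⊕b11⊕b12⊕b13⊕b14⊕b15 = 1⊕1⊕1⊕0⊕1⊕0⊕1⊕0 = 1
Syndrome (s8...s1) = 1101 → position 13.

13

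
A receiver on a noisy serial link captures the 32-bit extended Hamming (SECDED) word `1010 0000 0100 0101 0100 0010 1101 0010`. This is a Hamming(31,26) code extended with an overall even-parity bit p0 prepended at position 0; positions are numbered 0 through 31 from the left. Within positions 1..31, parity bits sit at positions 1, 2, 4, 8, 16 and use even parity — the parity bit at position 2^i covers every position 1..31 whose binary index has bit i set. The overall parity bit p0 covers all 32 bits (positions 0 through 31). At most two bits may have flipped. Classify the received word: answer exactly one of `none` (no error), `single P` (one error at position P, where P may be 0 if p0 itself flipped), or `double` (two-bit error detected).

single 10

s1: b1⊕b3⊕b5⊕b7⊕b9⊕b11⊕b13⊕b15⊕b17⊕b19⊕b21⊕b23⊕b25⊕b27⊕b29⊕b31 = 0⊕0⊕0⊕0⊕1⊕0⊕1⊕1⊕1⊕0⊕0⊕0⊕1⊕1⊕0⊕0 = 0
s2: b2⊕b3⊕b6⊕b7⊕b10⊕b11⊕b14⊕b15⊕b18⊕b19⊕b22⊕b23⊕b26⊕b27⊕b30⊕b31 = 1⊕0⊕0⊕0⊕0⊕0⊕0⊕1⊕0⊕0⊕1⊕0⊕0⊕1⊕1⊕0 = 1
s4: b4⊕b5⊕b6⊕b7⊕b12⊕b13⊕b14⊕b15⊕b20⊕b21⊕b22⊕b23⊕b28⊕b29⊕b30⊕b31 = 0⊕0⊕0⊕0⊕0⊕1⊕0⊕1⊕0⊕0⊕1⊕0⊕0⊕0⊕1⊕0 = 0
s8: b8⊕b9⊕b10⊕b11⊕b12⊕b13⊕b14⊕b15⊕b24⊕b25⊕b26⊕b27⊕b28⊕b29⊕b30⊕b31 = 0⊕1⊕0⊕0⊕0⊕1⊕0⊕1⊕1⊕1⊕0⊕1⊕0⊕0⊕1⊕0 = 1
s16: b16⊕b17⊕b18⊕b19⊕b20⊕b21⊕b22⊕b23⊕b24⊕b25⊕b26⊕b27⊕b28⊕b29⊕b30⊕b31 = 0⊕1⊕0⊕0⊕0⊕0⊕1⊕0⊕1⊕1⊕0⊕1⊕0⊕0⊕1⊕0 = 0
Syndrome (s16...s1) = 01010 → position 10.
Overall parity (XOR of all 32 bits, including p0): 1⊕0⊕1⊕0⊕0⊕0⊕0⊕0⊕0⊕1⊕0⊕0⊕0⊕1⊕0⊕1⊕0⊕1⊕0⊕0⊕0⊕0⊕1⊕0⊕1⊕1⊕0⊕1⊕0⊕0⊕1⊕0 = 1
Overall=1, syndrome position=10 → single-bit error at position 10.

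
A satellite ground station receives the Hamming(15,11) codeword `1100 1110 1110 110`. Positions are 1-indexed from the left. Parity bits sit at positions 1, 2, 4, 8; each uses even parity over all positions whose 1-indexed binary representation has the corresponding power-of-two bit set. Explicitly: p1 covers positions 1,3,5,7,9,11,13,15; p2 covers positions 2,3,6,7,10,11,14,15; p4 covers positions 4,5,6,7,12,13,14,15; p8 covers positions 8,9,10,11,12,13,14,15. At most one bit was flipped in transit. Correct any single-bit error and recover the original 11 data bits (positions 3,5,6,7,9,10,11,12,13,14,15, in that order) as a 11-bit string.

s1: b1⊕b3⊕b5⊕b7⊕b9⊕b11⊕b13⊕b15 = 1⊕0⊕1⊕1⊕1⊕1⊕1⊕0 = 0
s2: b2⊕b3⊕b6⊕b7⊕b10⊕b11⊕b14⊕b15 = 1⊕0⊕1⊕1⊕1⊕1⊕1⊕0 = 0
s4: b4⊕b5⊕b6⊕b7⊕b12⊕b13⊕b14⊕b15 = 0⊕1⊕1⊕1⊕0⊕1⊕1⊕0 = 1
s8: b8⊕b9⊕b10⊕b11⊕b12⊕b13⊕b14⊕b15 = 0⊕1⊕1⊕1⊕0⊕1⊕1⊕0 = 1
Syndrome (s8...s1) = 1100 → position 12.
Flip bit 12: corrected codeword = 110011101111110
Data bits at positions 3,5,6,7,9,10,11,12,13,14,15: 01111111110

01111111110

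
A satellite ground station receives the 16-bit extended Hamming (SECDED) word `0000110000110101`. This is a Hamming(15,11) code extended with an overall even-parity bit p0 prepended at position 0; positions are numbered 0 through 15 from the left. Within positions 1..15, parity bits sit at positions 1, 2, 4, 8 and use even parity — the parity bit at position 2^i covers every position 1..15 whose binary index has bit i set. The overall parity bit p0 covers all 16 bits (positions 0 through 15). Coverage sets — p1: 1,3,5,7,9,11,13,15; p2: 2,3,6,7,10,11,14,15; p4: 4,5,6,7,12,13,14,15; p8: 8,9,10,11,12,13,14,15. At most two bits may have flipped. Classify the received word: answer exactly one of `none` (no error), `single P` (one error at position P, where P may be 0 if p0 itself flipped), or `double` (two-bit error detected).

s1: b1⊕b3⊕b5⊕b7⊕b9⊕b11⊕b13⊕b15 = 0⊕0⊕1⊕0⊕0⊕1⊕1⊕1 = 0
s2: b2⊕b3⊕b6⊕b7⊕b10⊕b11⊕b14⊕b15 = 0⊕0⊕0⊕0⊕1⊕1⊕0⊕1 = 1
s4: b4⊕b5⊕b6⊕b7⊕b12⊕b13⊕b14⊕b15 = 1⊕1⊕0⊕0⊕0⊕1⊕0⊕1 = 0
s8: b8⊕b9⊕b10⊕b11⊕b12⊕b13⊕b14⊕b15 = 0⊕0⊕1⊕1⊕0⊕1⊕0⊕1 = 0
Syndrome (s8...s1) = 0010 → position 2.
Overall parity (XOR of all 16 bits, including p0): 0⊕0⊕0⊕0⊕1⊕1⊕0⊕0⊕0⊕0⊕1⊕1⊕0⊕1⊕0⊕1 = 0
Overall=0, syndrome position=2 → double-bit error detected (uncorrectable).

double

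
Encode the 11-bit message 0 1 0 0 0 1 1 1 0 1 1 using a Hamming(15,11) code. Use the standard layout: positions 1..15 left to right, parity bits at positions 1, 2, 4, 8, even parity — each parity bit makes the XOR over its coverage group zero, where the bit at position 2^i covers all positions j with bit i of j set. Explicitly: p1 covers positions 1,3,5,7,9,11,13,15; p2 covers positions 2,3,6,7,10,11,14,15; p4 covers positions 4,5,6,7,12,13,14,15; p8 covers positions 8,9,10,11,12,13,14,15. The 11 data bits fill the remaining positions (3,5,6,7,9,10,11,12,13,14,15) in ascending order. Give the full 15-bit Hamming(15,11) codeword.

Place data bits at non-power-of-two positions: b3=0, b5=1, b6=0, b7=0, b9=0, b10=1, b11=1, b12=1, b13=0, b14=1, b15=1.
p1 = XOR of data positions {3,5,7,9,11,13,15} = 0⊕1⊕0⊕0⊕1⊕0⊕1 = 1
p2 = XOR of data positions {3,6,7,10,11,14,15} = 0⊕0⊕0⊕1⊕1⊕1⊕1 = 0
p4 = XOR of data positions {5,6,7,12,13,14,15} = 1⊕0⊕0⊕1⊕0⊕1⊕1 = 0
p8 = XOR of data positions {9,10,11,12,13,14,15} = 0⊕1⊕1⊕1⊕0⊕1⊕1 = 1
Codeword b1..b15 = 100010010111011

100010010111011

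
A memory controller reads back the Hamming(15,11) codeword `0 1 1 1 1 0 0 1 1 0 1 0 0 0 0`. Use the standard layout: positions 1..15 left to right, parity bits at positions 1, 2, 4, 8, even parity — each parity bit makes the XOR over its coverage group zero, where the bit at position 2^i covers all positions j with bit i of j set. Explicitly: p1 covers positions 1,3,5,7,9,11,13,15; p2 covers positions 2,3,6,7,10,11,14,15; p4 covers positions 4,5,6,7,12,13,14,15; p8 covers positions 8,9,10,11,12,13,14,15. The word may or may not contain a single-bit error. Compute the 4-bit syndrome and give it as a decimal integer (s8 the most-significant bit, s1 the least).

10

s1: b1⊕b3⊕b5⊕b7⊕b9⊕b11⊕b13⊕b15 = 0⊕1⊕1⊕0⊕1⊕1⊕0⊕0 = 0
s2: b2⊕b3⊕b6⊕b7⊕b10⊕b11⊕b14⊕b15 = 1⊕1⊕0⊕0⊕0⊕1⊕0⊕0 = 1
s4: b4⊕b5⊕b6⊕b7⊕b12⊕b13⊕b14⊕b15 = 1⊕1⊕0⊕0⊕0⊕0⊕0⊕0 = 0
s8: b8⊕b9⊕b10⊕b11⊕b12⊕b13⊕b14⊕b15 = 1⊕1⊕0⊕1⊕0⊕0⊕0⊕0 = 1
Syndrome (s8...s1) = 1010 → position 10.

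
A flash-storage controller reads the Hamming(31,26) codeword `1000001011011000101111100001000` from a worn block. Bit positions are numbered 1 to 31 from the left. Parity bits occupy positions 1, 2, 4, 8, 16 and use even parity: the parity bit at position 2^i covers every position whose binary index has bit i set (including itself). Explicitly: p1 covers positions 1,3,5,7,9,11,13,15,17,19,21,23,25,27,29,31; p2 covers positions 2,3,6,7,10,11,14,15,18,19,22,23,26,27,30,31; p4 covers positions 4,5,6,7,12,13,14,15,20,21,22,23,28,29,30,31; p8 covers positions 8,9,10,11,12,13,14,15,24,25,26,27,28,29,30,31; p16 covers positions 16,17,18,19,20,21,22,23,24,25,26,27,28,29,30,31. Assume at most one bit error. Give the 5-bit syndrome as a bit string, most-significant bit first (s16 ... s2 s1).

11010

s1: b1⊕b3⊕b5⊕b7⊕b9⊕b11⊕b13⊕b15⊕b17⊕b19⊕b21⊕b23⊕b25⊕b27⊕b29⊕b31 = 1⊕0⊕0⊕1⊕1⊕0⊕1⊕0⊕1⊕1⊕1⊕1⊕0⊕0⊕0⊕0 = 0
s2: b2⊕b3⊕b6⊕b7⊕b10⊕b11⊕b14⊕b15⊕b18⊕b19⊕b22⊕b23⊕b26⊕b27⊕b30⊕b31 = 0⊕0⊕0⊕1⊕1⊕0⊕0⊕0⊕0⊕1⊕1⊕1⊕0⊕0⊕0⊕0 = 1
s4: b4⊕b5⊕b6⊕b7⊕b12⊕b13⊕b14⊕b15⊕b20⊕b21⊕b22⊕b23⊕b28⊕b29⊕b30⊕b31 = 0⊕0⊕0⊕1⊕1⊕1⊕0⊕0⊕1⊕1⊕1⊕1⊕1⊕0⊕0⊕0 = 0
s8: b8⊕b9⊕b10⊕b11⊕b12⊕b13⊕b14⊕b15⊕b24⊕b25⊕b26⊕b27⊕b28⊕b29⊕b30⊕b31 = 0⊕1⊕1⊕0⊕1⊕1⊕0⊕0⊕0⊕0⊕0⊕0⊕1⊕0⊕0⊕0 = 1
s16: b16⊕b17⊕b18⊕b19⊕b20⊕b21⊕b22⊕b23⊕b24⊕b25⊕b26⊕b27⊕b28⊕b29⊕b30⊕b31 = 0⊕1⊕0⊕1⊕1⊕1⊕1⊕1⊕0⊕0⊕0⊕0⊕1⊕0⊕0⊕0 = 1
Syndrome (s16...s1) = 11010 → position 26.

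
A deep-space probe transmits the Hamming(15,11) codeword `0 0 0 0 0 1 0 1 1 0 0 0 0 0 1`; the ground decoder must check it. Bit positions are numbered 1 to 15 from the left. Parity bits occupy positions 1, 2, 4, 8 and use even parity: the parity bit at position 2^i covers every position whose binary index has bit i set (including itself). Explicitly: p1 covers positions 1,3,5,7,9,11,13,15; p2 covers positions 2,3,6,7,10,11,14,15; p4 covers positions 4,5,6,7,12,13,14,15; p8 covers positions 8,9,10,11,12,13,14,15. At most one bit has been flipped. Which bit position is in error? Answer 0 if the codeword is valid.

8

s1: b1⊕b3⊕b5⊕b7⊕b9⊕b11⊕b13⊕b15 = 0⊕0⊕0⊕0⊕1⊕0⊕0⊕1 = 0
s2: b2⊕b3⊕b6⊕b7⊕b10⊕b11⊕b14⊕b15 = 0⊕0⊕1⊕0⊕0⊕0⊕0⊕1 = 0
s4: b4⊕b5⊕b6⊕b7⊕b12⊕b13⊕b14⊕b15 = 0⊕0⊕1⊕0⊕0⊕0⊕0⊕1 = 0
s8: b8⊕b9⊕b10⊕b11⊕b12⊕b13⊕b14⊕b15 = 1⊕1⊕0⊕0⊕0⊕0⊕0⊕1 = 1
Syndrome (s8...s1) = 1000 → position 8.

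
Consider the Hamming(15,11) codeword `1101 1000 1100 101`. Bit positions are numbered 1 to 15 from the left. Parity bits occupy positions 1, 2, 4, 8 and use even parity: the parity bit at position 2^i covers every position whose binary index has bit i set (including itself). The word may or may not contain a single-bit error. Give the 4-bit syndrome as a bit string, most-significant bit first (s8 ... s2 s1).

0011

s1: b1⊕b3⊕b5⊕b7⊕b9⊕b11⊕b13⊕b15 = 1⊕0⊕1⊕0⊕1⊕0⊕1⊕1 = 1
s2: b2⊕b3⊕b6⊕b7⊕b10⊕b11⊕b14⊕b15 = 1⊕0⊕0⊕0⊕1⊕0⊕0⊕1 = 1
s4: b4⊕b5⊕b6⊕b7⊕b12⊕b13⊕b14⊕b15 = 1⊕1⊕0⊕0⊕0⊕1⊕0⊕1 = 0
s8: b8⊕b9⊕b10⊕b11⊕b12⊕b13⊕b14⊕b15 = 0⊕1⊕1⊕0⊕0⊕1⊕0⊕1 = 0
Syndrome (s8...s1) = 0011 → position 3.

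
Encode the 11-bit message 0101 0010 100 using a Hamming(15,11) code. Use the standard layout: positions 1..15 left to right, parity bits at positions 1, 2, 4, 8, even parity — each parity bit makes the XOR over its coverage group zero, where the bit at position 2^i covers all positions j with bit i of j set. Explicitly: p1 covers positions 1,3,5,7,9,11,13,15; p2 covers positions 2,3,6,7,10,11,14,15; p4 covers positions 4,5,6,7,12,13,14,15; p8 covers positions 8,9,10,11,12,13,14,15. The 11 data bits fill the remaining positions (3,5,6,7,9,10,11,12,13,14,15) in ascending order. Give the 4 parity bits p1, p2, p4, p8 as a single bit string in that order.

Place data bits at non-power-of-two positions: b3=0, b5=1, b6=0, b7=1, b9=0, b10=0, b11=1, b12=0, b13=1, b14=0, b15=0.
p1 = XOR of data positions {3,5,7,9,11,13,15} = 0⊕1⊕1⊕0⊕1⊕1⊕0 = 0
p2 = XOR of data positions {3,6,7,10,11,14,15} = 0⊕0⊕1⊕0⊕1⊕0⊕0 = 0
p4 = XOR of data positions {5,6,7,12,13,14,15} = 1⊕0⊕1⊕0⊕1⊕0⊕0 = 1
p8 = XOR of data positions {9,10,11,12,13,14,15} = 0⊕0⊕1⊕0⊕1⊕0⊕0 = 0
Parity bits p1,p2,p4,p8 = 0010

0010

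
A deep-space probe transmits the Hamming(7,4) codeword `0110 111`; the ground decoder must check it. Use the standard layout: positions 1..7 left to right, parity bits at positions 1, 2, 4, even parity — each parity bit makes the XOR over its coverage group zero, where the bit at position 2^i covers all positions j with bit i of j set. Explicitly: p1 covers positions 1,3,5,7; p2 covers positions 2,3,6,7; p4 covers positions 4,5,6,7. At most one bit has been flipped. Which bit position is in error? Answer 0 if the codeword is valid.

s1: b1⊕b3⊕b5⊕b7 = 0⊕1⊕1⊕1 = 1
s2: b2⊕b3⊕b6⊕b7 = 1⊕1⊕1⊕1 = 0
s4: b4⊕b5⊕b6⊕b7 = 0⊕1⊕1⊕1 = 1
Syndrome (s4...s1) = 101 → position 5.

5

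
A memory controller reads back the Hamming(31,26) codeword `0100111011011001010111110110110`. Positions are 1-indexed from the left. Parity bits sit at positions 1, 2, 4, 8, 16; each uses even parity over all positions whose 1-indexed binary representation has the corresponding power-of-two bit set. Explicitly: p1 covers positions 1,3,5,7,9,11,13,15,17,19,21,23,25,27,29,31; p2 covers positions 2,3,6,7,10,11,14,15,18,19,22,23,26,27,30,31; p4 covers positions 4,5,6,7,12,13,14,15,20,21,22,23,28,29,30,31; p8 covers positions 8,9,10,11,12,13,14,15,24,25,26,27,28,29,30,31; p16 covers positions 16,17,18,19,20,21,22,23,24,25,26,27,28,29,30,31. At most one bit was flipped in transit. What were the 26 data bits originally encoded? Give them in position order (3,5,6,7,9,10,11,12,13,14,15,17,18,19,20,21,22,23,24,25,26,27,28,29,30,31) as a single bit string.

01111101100010111110111110

s1: b1⊕b3⊕b5⊕b7⊕b9⊕b11⊕b13⊕b15⊕b17⊕b19⊕b21⊕b23⊕b25⊕b27⊕b29⊕b31 = 0⊕0⊕1⊕1⊕1⊕0⊕1⊕0⊕0⊕0⊕1⊕1⊕0⊕1⊕1⊕0 = 0
s2: b2⊕b3⊕b6⊕b7⊕b10⊕b11⊕b14⊕b15⊕b18⊕b19⊕b22⊕b23⊕b26⊕b27⊕b30⊕b31 = 1⊕0⊕1⊕1⊕1⊕0⊕0⊕0⊕1⊕0⊕1⊕1⊕1⊕1⊕1⊕0 = 0
s4: b4⊕b5⊕b6⊕b7⊕b12⊕b13⊕b14⊕b15⊕b20⊕b21⊕b22⊕b23⊕b28⊕b29⊕b30⊕b31 = 0⊕1⊕1⊕1⊕1⊕1⊕0⊕0⊕1⊕1⊕1⊕1⊕0⊕1⊕1⊕0 = 1
s8: b8⊕b9⊕b10⊕b11⊕b12⊕b13⊕b14⊕b15⊕b24⊕b25⊕b26⊕b27⊕b28⊕b29⊕b30⊕b31 = 0⊕1⊕1⊕0⊕1⊕1⊕0⊕0⊕1⊕0⊕1⊕1⊕0⊕1⊕1⊕0 = 1
s16: b16⊕b17⊕b18⊕b19⊕b20⊕b21⊕b22⊕b23⊕b24⊕b25⊕b26⊕b27⊕b28⊕b29⊕b30⊕b31 = 1⊕0⊕1⊕0⊕1⊕1⊕1⊕1⊕1⊕0⊕1⊕1⊕0⊕1⊕1⊕0 = 1
Syndrome (s16...s1) = 11100 → position 28.
Flip bit 28: corrected codeword = 0100111011011001010111110111110
Data bits at positions 3,5,6,7,9,10,11,12,13,14,15,17,18,19,20,21,22,23,24,25,26,27,28,29,30,31: 01111101100010111110111110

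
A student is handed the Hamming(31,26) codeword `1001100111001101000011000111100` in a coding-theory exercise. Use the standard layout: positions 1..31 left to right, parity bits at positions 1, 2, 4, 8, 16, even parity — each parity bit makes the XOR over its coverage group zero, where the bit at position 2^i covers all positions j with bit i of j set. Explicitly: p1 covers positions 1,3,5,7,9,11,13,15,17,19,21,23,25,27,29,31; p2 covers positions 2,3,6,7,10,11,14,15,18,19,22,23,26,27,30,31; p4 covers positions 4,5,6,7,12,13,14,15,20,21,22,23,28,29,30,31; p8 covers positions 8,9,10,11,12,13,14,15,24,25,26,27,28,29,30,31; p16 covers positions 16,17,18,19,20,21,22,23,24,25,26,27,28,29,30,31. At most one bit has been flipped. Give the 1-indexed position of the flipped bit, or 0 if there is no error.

s1: b1⊕b3⊕b5⊕b7⊕b9⊕b11⊕b13⊕b15⊕b17⊕b19⊕b21⊕b23⊕b25⊕b27⊕b29⊕b31 = 1⊕0⊕1⊕0⊕1⊕0⊕1⊕0⊕0⊕0⊕1⊕0⊕0⊕1⊕1⊕0 = 1
s2: b2⊕b3⊕b6⊕b7⊕b10⊕b11⊕b14⊕b15⊕b18⊕b19⊕b22⊕b23⊕b26⊕b27⊕b30⊕b31 = 0⊕0⊕0⊕0⊕1⊕0⊕1⊕0⊕0⊕0⊕1⊕0⊕1⊕1⊕0⊕0 = 1
s4: b4⊕b5⊕b6⊕b7⊕b12⊕b13⊕b14⊕b15⊕b20⊕b21⊕b22⊕b23⊕b28⊕b29⊕b30⊕b31 = 1⊕1⊕0⊕0⊕0⊕1⊕1⊕0⊕0⊕1⊕1⊕0⊕1⊕1⊕0⊕0 = 0
s8: b8⊕b9⊕b10⊕b11⊕b12⊕b13⊕b14⊕b15⊕b24⊕b25⊕b26⊕b27⊕b28⊕b29⊕b30⊕b31 = 1⊕1⊕1⊕0⊕0⊕1⊕1⊕0⊕0⊕0⊕1⊕1⊕1⊕1⊕0⊕0 = 1
s16: b16⊕b17⊕b18⊕b19⊕b20⊕b21⊕b22⊕b23⊕b24⊕b25⊕b26⊕b27⊕b28⊕b29⊕b30⊕b31 = 1⊕0⊕0⊕0⊕0⊕1⊕1⊕0⊕0⊕0⊕1⊕1⊕1⊕1⊕0⊕0 = 1
Syndrome (s16...s1) = 11011 → position 27.

27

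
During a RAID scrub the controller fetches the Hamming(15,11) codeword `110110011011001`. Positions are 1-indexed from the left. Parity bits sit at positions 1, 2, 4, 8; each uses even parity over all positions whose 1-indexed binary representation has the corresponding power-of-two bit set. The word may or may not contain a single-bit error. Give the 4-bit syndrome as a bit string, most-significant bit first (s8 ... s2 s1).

s1: b1⊕b3⊕b5⊕b7⊕b9⊕b11⊕b13⊕b15 = 1⊕0⊕1⊕0⊕1⊕1⊕0⊕1 = 1
s2: b2⊕b3⊕b6⊕b7⊕b10⊕b11⊕b14⊕b15 = 1⊕0⊕0⊕0⊕0⊕1⊕0⊕1 = 1
s4: b4⊕b5⊕b6⊕b7⊕b12⊕b13⊕b14⊕b15 = 1⊕1⊕0⊕0⊕1⊕0⊕0⊕1 = 0
s8: b8⊕b9⊕b10⊕b11⊕b12⊕b13⊕b14⊕b15 = 1⊕1⊕0⊕1⊕1⊕0⊕0⊕1 = 1
Syndrome (s8...s1) = 1011 → position 11.

1011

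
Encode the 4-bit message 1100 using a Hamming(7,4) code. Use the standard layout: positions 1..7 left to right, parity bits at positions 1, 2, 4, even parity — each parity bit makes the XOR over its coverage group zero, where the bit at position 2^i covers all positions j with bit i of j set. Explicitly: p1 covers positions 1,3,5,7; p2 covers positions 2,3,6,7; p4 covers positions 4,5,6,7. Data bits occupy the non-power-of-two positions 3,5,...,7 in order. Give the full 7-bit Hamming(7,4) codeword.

Place data bits at non-power-of-two positions: b3=1, b5=1, b6=0, b7=0.
p1 = XOR of data positions {3,5,7} = 1⊕1⊕0 = 0
p2 = XOR of data positions {3,6,7} = 1⊕0⊕0 = 1
p4 = XOR of data positions {5,6,7} = 1⊕0⊕0 = 1
Codeword b1..b7 = 0111100

0111100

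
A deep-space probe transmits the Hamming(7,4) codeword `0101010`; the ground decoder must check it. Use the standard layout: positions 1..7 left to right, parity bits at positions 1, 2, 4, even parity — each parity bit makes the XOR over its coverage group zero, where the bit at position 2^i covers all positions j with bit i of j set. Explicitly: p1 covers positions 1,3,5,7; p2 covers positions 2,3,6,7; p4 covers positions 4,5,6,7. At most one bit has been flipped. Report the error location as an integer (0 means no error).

s1: b1⊕b3⊕b5⊕b7 = 0⊕0⊕0⊕0 = 0
s2: b2⊕b3⊕b6⊕b7 = 1⊕0⊕1⊕0 = 0
s4: b4⊕b5⊕b6⊕b7 = 1⊕0⊕1⊕0 = 0
Syndrome (s4...s1) = 000 → position 0 (no error).

0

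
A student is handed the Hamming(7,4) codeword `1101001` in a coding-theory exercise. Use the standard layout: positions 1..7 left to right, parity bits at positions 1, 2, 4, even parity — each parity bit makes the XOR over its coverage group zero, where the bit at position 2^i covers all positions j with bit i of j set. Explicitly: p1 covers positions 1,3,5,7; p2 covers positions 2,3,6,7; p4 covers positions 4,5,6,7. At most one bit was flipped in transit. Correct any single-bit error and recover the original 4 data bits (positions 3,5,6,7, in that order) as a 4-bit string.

0001

s1: b1⊕b3⊕b5⊕b7 = 1⊕0⊕0⊕1 = 0
s2: b2⊕b3⊕b6⊕b7 = 1⊕0⊕0⊕1 = 0
s4: b4⊕b5⊕b6⊕b7 = 1⊕0⊕0⊕1 = 0
Syndrome (s4...s1) = 000 → position 0 (no error).
No correction needed.
Data bits at positions 3,5,6,7: 0001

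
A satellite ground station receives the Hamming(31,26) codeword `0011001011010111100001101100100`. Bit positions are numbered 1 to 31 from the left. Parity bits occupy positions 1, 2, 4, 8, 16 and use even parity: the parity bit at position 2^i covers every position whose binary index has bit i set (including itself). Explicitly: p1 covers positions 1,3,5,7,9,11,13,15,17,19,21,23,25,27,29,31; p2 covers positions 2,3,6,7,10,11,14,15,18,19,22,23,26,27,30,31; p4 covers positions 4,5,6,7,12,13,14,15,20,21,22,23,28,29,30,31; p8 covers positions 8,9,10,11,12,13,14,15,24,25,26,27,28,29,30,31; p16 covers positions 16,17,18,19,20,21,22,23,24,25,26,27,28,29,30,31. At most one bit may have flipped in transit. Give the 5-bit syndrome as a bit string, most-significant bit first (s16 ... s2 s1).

10000

s1: b1⊕b3⊕b5⊕b7⊕b9⊕b11⊕b13⊕b15⊕b17⊕b19⊕b21⊕b23⊕b25⊕b27⊕b29⊕b31 = 0⊕1⊕0⊕1⊕1⊕0⊕0⊕1⊕1⊕0⊕0⊕1⊕1⊕0⊕1⊕0 = 0
s2: b2⊕b3⊕b6⊕b7⊕b10⊕b11⊕b14⊕b15⊕b18⊕b19⊕b22⊕b23⊕b26⊕b27⊕b30⊕b31 = 0⊕1⊕0⊕1⊕1⊕0⊕1⊕1⊕0⊕0⊕1⊕1⊕1⊕0⊕0⊕0 = 0
s4: b4⊕b5⊕b6⊕b7⊕b12⊕b13⊕b14⊕b15⊕b20⊕b21⊕b22⊕b23⊕b28⊕b29⊕b30⊕b31 = 1⊕0⊕0⊕1⊕1⊕0⊕1⊕1⊕0⊕0⊕1⊕1⊕0⊕1⊕0⊕0 = 0
s8: b8⊕b9⊕b10⊕b11⊕b12⊕b13⊕b14⊕b15⊕b24⊕b25⊕b26⊕b27⊕b28⊕b29⊕b30⊕b31 = 0⊕1⊕1⊕0⊕1⊕0⊕1⊕1⊕0⊕1⊕1⊕0⊕0⊕1⊕0⊕0 = 0
s16: b16⊕b17⊕b18⊕b19⊕b20⊕b21⊕b22⊕b23⊕b24⊕b25⊕b26⊕b27⊕b28⊕b29⊕b30⊕b31 = 1⊕1⊕0⊕0⊕0⊕0⊕1⊕1⊕0⊕1⊕1⊕0⊕0⊕1⊕0⊕0 = 1
Syndrome (s16...s1) = 10000 → position 16.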